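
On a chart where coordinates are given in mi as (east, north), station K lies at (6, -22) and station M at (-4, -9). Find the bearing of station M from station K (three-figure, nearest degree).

322°

Δeast = -4 − 6 = -10.00; Δnorth = -9 − -22 = 13.00.
Bearing = atan2(Δeast, Δnorth) mod 360° = 322.43° ≈ 322°.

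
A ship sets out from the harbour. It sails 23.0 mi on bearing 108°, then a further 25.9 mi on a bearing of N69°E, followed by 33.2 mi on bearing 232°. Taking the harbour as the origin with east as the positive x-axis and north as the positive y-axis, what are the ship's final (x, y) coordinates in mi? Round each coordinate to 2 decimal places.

(19.89, -18.27)

Leg 1 (108°, 23.0 mi): east 23.0 sin 108° = 21.87, north 23.0 cos 108° = -7.11
Leg 2 (N69°E, 25.9 mi): east 25.9 sin 69° = 24.18, north 25.9 cos 69° = 9.28
Leg 3 (232°, 33.2 mi): east 33.2 sin 232° = -26.16, north 33.2 cos 232° = -20.44
Summing: 19.89 mi east, -18.27 mi north → (19.89, -18.27).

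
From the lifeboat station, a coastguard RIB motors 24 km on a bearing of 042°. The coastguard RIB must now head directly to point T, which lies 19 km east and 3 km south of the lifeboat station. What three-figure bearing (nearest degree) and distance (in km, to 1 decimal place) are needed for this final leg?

Leg 1 (042°, 24 km): east 24 sin 42° = 16.06, north 24 cos 42° = 17.84
Current position: (16.06, 17.84). Target: (19, -3). Remaining: Δeast = 2.94, Δnorth = -20.84.
Bearing = atan2(2.94, -20.84) mod 360° = 171.97°; distance = √((2.94)² + (-20.84)²) = 21.042 km.

172°, 21.0 km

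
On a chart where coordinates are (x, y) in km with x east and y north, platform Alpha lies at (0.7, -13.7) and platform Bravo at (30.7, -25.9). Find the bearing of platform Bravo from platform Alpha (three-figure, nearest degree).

Δeast = 30.7 − 0.7 = 30.00; Δnorth = -25.9 − -13.7 = -12.20.
Bearing = atan2(Δeast, Δnorth) mod 360° = 112.13° ≈ 112°.

112°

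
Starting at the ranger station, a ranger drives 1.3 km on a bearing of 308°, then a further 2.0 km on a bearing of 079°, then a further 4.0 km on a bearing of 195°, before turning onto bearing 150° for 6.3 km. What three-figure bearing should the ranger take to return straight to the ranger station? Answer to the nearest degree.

339°

Leg 1 (308°, 1.3 km): east 1.3 sin 308° = -1.02, north 1.3 cos 308° = 0.80
Leg 2 (079°, 2.0 km): east 2.0 sin 79° = 1.96, north 2.0 cos 79° = 0.38
Leg 3 (195°, 4.0 km): east 4.0 sin 195° = -1.04, north 4.0 cos 195° = -3.86
Leg 4 (150°, 6.3 km): east 6.3 sin 150° = 3.15, north 6.3 cos 150° = -5.46
Net displacement: 3.05 east, -8.14 north. Direction back to start is (-3.05, 8.14): bearing = atan2(-3.05, 8.14) mod 360° = 339.43° ≈ 339°.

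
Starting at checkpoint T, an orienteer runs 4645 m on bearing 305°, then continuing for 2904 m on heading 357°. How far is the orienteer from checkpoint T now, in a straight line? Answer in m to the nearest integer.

6828 m

Leg 1 (305°, 4645 m): east 4645 sin 305° = -3804.96, north 4645 cos 305° = 2664.26
Leg 2 (357°, 2904 m): east 2904 sin 357° = -151.98, north 2904 cos 357° = 2900.02
Net: -3956.94 east, 5564.28 north. Distance = √((-3956.94)² + (5564.28)²) = 6827.785 m.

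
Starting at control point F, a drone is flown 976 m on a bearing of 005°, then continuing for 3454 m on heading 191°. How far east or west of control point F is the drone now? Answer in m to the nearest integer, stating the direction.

Leg 1 (005°, 976 m): east 976 sin 5° = 85.06, north 976 cos 5° = 972.29
Leg 2 (191°, 3454 m): east 3454 sin 191° = -659.05, north 3454 cos 191° = -3390.54
Net east component: -573.99 m.

574 m west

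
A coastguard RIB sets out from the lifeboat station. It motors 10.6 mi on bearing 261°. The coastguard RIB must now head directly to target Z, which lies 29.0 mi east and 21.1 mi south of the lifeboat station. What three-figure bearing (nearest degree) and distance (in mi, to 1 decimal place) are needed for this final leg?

116°, 44.0 mi

Leg 1 (261°, 10.6 mi): east 10.6 sin 261° = -10.47, north 10.6 cos 261° = -1.66
Current position: (-10.47, -1.66). Target: (29.0, -21.1). Remaining: Δeast = 39.47, Δnorth = -19.44.
Bearing = atan2(39.47, -19.44) mod 360° = 116.22°; distance = √((39.47)² + (-19.44)²) = 43.998 mi.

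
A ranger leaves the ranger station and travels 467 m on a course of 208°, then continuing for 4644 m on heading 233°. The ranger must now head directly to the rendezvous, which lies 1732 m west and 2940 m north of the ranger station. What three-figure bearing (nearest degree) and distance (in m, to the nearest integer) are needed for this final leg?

020°, 6528 m

Leg 1 (208°, 467 m): east 467 sin 208° = -219.24, north 467 cos 208° = -412.34
Leg 2 (233°, 4644 m): east 4644 sin 233° = -3708.86, north 4644 cos 233° = -2794.83
Current position: (-3928.11, -3207.17). Target: (-1732, 2940). Remaining: Δeast = 2196.11, Δnorth = 6147.17.
Bearing = atan2(2196.11, 6147.17) mod 360° = 19.66°; distance = √((2196.11)² + (6147.17)²) = 6527.674 m.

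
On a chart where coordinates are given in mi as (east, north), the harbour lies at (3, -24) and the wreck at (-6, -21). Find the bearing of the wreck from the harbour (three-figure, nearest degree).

Δeast = -6 − 3 = -9.00; Δnorth = -21 − -24 = 3.00.
Bearing = atan2(Δeast, Δnorth) mod 360° = 288.43° ≈ 288°.

288°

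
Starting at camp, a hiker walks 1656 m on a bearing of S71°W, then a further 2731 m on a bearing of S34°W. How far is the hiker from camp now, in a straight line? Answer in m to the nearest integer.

Leg 1 (S71°W, 1656 m): east 1656 sin 251° = -1565.78, north 1656 cos 251° = -539.14
Leg 2 (S34°W, 2731 m): east 2731 sin 214° = -1527.16, north 2731 cos 214° = -2264.10
Net: -3092.93 east, -2803.24 north. Distance = √((-3092.93)² + (-2803.24)²) = 4174.256 m.

4174 m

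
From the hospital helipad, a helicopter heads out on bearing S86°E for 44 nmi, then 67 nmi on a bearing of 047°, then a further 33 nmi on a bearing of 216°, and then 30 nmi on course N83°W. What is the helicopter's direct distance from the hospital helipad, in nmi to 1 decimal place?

Leg 1 (S86°E, 44 nmi): east 44 sin 94° = 43.89, north 44 cos 94° = -3.07
Leg 2 (047°, 67 nmi): east 67 sin 47° = 49.00, north 67 cos 47° = 45.69
Leg 3 (216°, 33 nmi): east 33 sin 216° = -19.40, north 33 cos 216° = -26.70
Leg 4 (N83°W, 30 nmi): east 30 sin 277° = -29.78, north 30 cos 277° = 3.66
Net: 43.72 east, 19.58 north. Distance = √((43.72)² + (19.58)²) = 47.906 nmi.

47.9 nmi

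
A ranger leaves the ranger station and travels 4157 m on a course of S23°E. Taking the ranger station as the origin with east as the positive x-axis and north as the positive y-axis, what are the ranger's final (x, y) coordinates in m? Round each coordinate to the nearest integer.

(1624, -3827)

Leg 1 (S23°E, 4157 m): east 4157 sin 157° = 1624.27, north 4157 cos 157° = -3826.54
Summing: 1624.27 m east, -3826.54 m north → (1624, -3827).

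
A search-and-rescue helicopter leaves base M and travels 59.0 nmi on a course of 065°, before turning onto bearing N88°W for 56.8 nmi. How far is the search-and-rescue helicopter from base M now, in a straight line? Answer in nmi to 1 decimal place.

27.1 nmi

Leg 1 (065°, 59.0 nmi): east 59.0 sin 65° = 53.47, north 59.0 cos 65° = 24.93
Leg 2 (N88°W, 56.8 nmi): east 56.8 sin 272° = -56.77, north 56.8 cos 272° = 1.98
Net: -3.29 east, 26.92 north. Distance = √((-3.29)² + (26.92)²) = 27.117 nmi.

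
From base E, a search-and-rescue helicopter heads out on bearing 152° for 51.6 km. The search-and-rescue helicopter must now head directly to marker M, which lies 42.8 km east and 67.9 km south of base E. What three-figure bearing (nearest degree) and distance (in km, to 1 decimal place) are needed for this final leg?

Leg 1 (152°, 51.6 km): east 51.6 sin 152° = 24.22, north 51.6 cos 152° = -45.56
Current position: (24.22, -45.56). Target: (42.8, -67.9). Remaining: Δeast = 18.58, Δnorth = -22.34.
Bearing = atan2(18.58, -22.34) mod 360° = 140.26°; distance = √((18.58)² + (-22.34)²) = 29.054 km.

140°, 29.1 km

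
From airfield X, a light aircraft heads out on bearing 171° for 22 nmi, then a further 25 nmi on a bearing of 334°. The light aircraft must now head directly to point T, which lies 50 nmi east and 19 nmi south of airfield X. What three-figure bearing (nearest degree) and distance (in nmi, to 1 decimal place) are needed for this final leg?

109°, 60.8 nmi

Leg 1 (171°, 22 nmi): east 22 sin 171° = 3.44, north 22 cos 171° = -21.73
Leg 2 (334°, 25 nmi): east 25 sin 334° = -10.96, north 25 cos 334° = 22.47
Current position: (-7.52, 0.74). Target: (50, -19). Remaining: Δeast = 57.52, Δnorth = -19.74.
Bearing = atan2(57.52, -19.74) mod 360° = 108.94°; distance = √((57.52)² + (-19.74)²) = 60.811 nmi.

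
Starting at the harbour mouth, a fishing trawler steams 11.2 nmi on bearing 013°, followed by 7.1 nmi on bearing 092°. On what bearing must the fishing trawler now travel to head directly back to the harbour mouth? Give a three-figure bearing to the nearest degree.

222°

Leg 1 (013°, 11.2 nmi): east 11.2 sin 13° = 2.52, north 11.2 cos 13° = 10.91
Leg 2 (092°, 7.1 nmi): east 7.1 sin 92° = 7.10, north 7.1 cos 92° = -0.25
Net displacement: 9.62 east, 10.67 north. Direction back to start is (-9.62, -10.67): bearing = atan2(-9.62, -10.67) mod 360° = 222.04° ≈ 222°.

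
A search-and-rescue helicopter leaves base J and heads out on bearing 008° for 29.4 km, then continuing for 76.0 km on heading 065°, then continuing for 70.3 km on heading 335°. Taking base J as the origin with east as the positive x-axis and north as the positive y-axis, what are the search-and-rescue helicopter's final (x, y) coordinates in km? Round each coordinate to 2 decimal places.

Leg 1 (008°, 29.4 km): east 29.4 sin 8° = 4.09, north 29.4 cos 8° = 29.11
Leg 2 (065°, 76.0 km): east 76.0 sin 65° = 68.88, north 76.0 cos 65° = 32.12
Leg 3 (335°, 70.3 km): east 70.3 sin 335° = -29.71, north 70.3 cos 335° = 63.71
Summing: 43.26 km east, 124.95 km north → (43.26, 124.95).

(43.26, 124.95)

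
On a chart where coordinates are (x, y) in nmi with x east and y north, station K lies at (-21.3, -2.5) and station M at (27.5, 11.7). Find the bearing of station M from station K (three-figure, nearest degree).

Δeast = 27.5 − -21.3 = 48.80; Δnorth = 11.7 − -2.5 = 14.20.
Bearing = atan2(Δeast, Δnorth) mod 360° = 73.78° ≈ 074°.

074°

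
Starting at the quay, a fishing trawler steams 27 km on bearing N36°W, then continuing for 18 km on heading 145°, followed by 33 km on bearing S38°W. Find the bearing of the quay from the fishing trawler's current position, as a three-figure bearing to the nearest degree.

054°

Leg 1 (N36°W, 27 km): east 27 sin 324° = -15.87, north 27 cos 324° = 21.84
Leg 2 (145°, 18 km): east 18 sin 145° = 10.32, north 18 cos 145° = -14.74
Leg 3 (S38°W, 33 km): east 33 sin 218° = -20.32, north 33 cos 218° = -26.00
Net displacement: -25.86 east, -18.91 north. Direction back to start is (25.86, 18.91): bearing = atan2(25.86, 18.91) mod 360° = 53.83° ≈ 054°.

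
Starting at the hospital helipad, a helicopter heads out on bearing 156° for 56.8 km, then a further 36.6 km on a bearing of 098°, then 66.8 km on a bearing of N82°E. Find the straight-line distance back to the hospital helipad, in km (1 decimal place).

134.3 km

Leg 1 (156°, 56.8 km): east 56.8 sin 156° = 23.10, north 56.8 cos 156° = -51.89
Leg 2 (098°, 36.6 km): east 36.6 sin 98° = 36.24, north 36.6 cos 98° = -5.09
Leg 3 (N82°E, 66.8 km): east 66.8 sin 82° = 66.15, north 66.8 cos 82° = 9.30
Net: 125.50 east, -47.69 north. Distance = √((125.50)² + (-47.69)²) = 134.251 km.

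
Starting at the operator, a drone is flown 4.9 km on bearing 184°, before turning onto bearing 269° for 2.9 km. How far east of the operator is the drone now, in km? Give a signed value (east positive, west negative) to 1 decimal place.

-3.2 km

Leg 1 (184°, 4.9 km): east 4.9 sin 184° = -0.34, north 4.9 cos 184° = -4.89
Leg 2 (269°, 2.9 km): east 2.9 sin 269° = -2.90, north 2.9 cos 269° = -0.05
Net east component: -3.24 km.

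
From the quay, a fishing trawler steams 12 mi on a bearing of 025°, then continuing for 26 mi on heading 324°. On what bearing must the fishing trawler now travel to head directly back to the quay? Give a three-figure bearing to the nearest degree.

162°

Leg 1 (025°, 12 mi): east 12 sin 25° = 5.07, north 12 cos 25° = 10.88
Leg 2 (324°, 26 mi): east 26 sin 324° = -15.28, north 26 cos 324° = 21.03
Net displacement: -10.21 east, 31.91 north. Direction back to start is (10.21, -31.91): bearing = atan2(10.21, -31.91) mod 360° = 162.26° ≈ 162°.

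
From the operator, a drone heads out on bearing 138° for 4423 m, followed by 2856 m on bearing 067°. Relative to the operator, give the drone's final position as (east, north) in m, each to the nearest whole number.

Leg 1 (138°, 4423 m): east 4423 sin 138° = 2959.56, north 4423 cos 138° = -3286.93
Leg 2 (067°, 2856 m): east 2856 sin 67° = 2628.96, north 2856 cos 67° = 1115.93
Summing: 5588.53 m east, -2171.00 m north → (5589, -2171).

(5589, -2171)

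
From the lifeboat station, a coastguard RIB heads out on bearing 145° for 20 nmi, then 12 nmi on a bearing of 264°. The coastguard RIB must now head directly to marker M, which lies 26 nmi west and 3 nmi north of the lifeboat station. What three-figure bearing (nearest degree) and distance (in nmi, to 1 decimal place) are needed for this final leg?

309°, 32.8 nmi

Leg 1 (145°, 20 nmi): east 20 sin 145° = 11.47, north 20 cos 145° = -16.38
Leg 2 (264°, 12 nmi): east 12 sin 264° = -11.93, north 12 cos 264° = -1.25
Current position: (-0.46, -17.64). Target: (-26, 3). Remaining: Δeast = -25.54, Δnorth = 20.64.
Bearing = atan2(-25.54, 20.64) mod 360° = 308.94°; distance = √((-25.54)² + (20.64)²) = 32.834 nmi.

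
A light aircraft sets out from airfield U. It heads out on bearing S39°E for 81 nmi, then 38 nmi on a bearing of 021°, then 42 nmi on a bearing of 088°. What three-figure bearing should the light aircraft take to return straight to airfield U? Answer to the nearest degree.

Leg 1 (S39°E, 81 nmi): east 81 sin 141° = 50.97, north 81 cos 141° = -62.95
Leg 2 (021°, 38 nmi): east 38 sin 21° = 13.62, north 38 cos 21° = 35.48
Leg 3 (088°, 42 nmi): east 42 sin 88° = 41.97, north 42 cos 88° = 1.47
Net displacement: 106.57 east, -26.01 north. Direction back to start is (-106.57, 26.01): bearing = atan2(-106.57, 26.01) mod 360° = 283.71° ≈ 284°.

284°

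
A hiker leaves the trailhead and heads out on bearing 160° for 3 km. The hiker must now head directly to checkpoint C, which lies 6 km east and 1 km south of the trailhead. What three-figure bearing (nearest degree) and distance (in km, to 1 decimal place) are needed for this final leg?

070°, 5.3 km

Leg 1 (160°, 3 km): east 3 sin 160° = 1.03, north 3 cos 160° = -2.82
Current position: (1.03, -2.82). Target: (6, -1). Remaining: Δeast = 4.97, Δnorth = 1.82.
Bearing = atan2(4.97, 1.82) mod 360° = 69.91°; distance = √((4.97)² + (1.82)²) = 5.296 km.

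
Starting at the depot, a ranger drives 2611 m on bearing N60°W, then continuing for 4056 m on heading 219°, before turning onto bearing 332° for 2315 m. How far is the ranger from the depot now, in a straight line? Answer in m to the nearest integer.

5904 m

Leg 1 (N60°W, 2611 m): east 2611 sin 300° = -2261.19, north 2611 cos 300° = 1305.50
Leg 2 (219°, 4056 m): east 4056 sin 219° = -2552.52, north 4056 cos 219° = -3152.10
Leg 3 (332°, 2315 m): east 2315 sin 332° = -1086.83, north 2315 cos 332° = 2044.02
Net: -5900.54 east, 197.42 north. Distance = √((-5900.54)² + (197.42)²) = 5903.844 m.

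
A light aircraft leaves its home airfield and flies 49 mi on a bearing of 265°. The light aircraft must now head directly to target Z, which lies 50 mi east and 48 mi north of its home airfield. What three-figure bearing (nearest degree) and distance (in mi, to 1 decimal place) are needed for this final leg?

062°, 111.8 mi

Leg 1 (265°, 49 mi): east 49 sin 265° = -48.81, north 49 cos 265° = -4.27
Current position: (-48.81, -4.27). Target: (50, 48). Remaining: Δeast = 98.81, Δnorth = 52.27.
Bearing = atan2(98.81, 52.27) mod 360° = 62.12°; distance = √((98.81)² + (52.27)²) = 111.787 mi.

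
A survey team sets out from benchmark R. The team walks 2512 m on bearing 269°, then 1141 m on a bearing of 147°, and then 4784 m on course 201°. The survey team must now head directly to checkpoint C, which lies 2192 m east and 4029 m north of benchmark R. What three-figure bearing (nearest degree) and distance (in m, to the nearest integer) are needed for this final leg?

Leg 1 (269°, 2512 m): east 2512 sin 269° = -2511.62, north 2512 cos 269° = -43.84
Leg 2 (147°, 1141 m): east 1141 sin 147° = 621.43, north 1141 cos 147° = -956.92
Leg 3 (201°, 4784 m): east 4784 sin 201° = -1714.43, north 4784 cos 201° = -4466.25
Current position: (-3604.62, -5467.01). Target: (2192, 4029). Remaining: Δeast = 5796.62, Δnorth = 9496.01.
Bearing = atan2(5796.62, 9496.01) mod 360° = 31.40°; distance = √((5796.62)² + (9496.01)²) = 11125.422 m.

031°, 11125 m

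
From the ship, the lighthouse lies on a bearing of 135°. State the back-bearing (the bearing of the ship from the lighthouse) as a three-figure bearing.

315°

Back-bearing = 135° + 180° = 315°.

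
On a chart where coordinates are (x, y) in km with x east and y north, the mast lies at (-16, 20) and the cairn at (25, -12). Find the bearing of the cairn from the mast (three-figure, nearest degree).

Δeast = 25 − -16 = 41.00; Δnorth = -12 − 20 = -32.00.
Bearing = atan2(Δeast, Δnorth) mod 360° = 127.97° ≈ 128°.

128°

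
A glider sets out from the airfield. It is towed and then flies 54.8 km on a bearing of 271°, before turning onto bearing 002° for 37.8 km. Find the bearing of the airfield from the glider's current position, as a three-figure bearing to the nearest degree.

Leg 1 (271°, 54.8 km): east 54.8 sin 271° = -54.79, north 54.8 cos 271° = 0.96
Leg 2 (002°, 37.8 km): east 37.8 sin 2° = 1.32, north 37.8 cos 2° = 37.78
Net displacement: -53.47 east, 38.73 north. Direction back to start is (53.47, -38.73): bearing = atan2(53.47, -38.73) mod 360° = 125.92° ≈ 126°.

126°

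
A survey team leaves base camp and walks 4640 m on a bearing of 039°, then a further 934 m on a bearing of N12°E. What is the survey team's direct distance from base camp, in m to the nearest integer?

Leg 1 (039°, 4640 m): east 4640 sin 39° = 2920.05, north 4640 cos 39° = 3605.96
Leg 2 (N12°E, 934 m): east 934 sin 12° = 194.19, north 934 cos 12° = 913.59
Net: 3114.24 east, 4519.55 north. Distance = √((3114.24)² + (4519.55)²) = 5488.604 m.

5489 m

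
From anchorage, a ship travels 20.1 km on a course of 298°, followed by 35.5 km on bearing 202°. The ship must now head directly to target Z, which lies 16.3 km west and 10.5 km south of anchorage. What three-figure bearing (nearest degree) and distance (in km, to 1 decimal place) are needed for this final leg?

049°, 19.6 km

Leg 1 (298°, 20.1 km): east 20.1 sin 298° = -17.75, north 20.1 cos 298° = 9.44
Leg 2 (202°, 35.5 km): east 35.5 sin 202° = -13.30, north 35.5 cos 202° = -32.92
Current position: (-31.05, -23.48). Target: (-16.3, -10.5). Remaining: Δeast = 14.75, Δnorth = 12.98.
Bearing = atan2(14.75, 12.98) mod 360° = 48.65°; distance = √((14.75)² + (12.98)²) = 19.644 km.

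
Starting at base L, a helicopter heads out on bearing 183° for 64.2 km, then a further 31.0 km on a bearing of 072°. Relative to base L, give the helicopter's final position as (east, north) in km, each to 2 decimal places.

(26.12, -54.53)

Leg 1 (183°, 64.2 km): east 64.2 sin 183° = -3.36, north 64.2 cos 183° = -64.11
Leg 2 (072°, 31.0 km): east 31.0 sin 72° = 29.48, north 31.0 cos 72° = 9.58
Summing: 26.12 km east, -54.53 km north → (26.12, -54.53).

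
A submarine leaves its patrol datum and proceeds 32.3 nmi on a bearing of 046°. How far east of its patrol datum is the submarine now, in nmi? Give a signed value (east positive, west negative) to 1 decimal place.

23.2 nmi

Leg 1 (046°, 32.3 nmi): east 32.3 sin 46° = 23.23, north 32.3 cos 46° = 22.44
Net east component: 23.23 nmi.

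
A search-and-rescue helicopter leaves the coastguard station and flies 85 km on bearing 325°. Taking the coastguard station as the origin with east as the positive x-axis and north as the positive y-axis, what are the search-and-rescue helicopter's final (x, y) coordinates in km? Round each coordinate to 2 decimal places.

(-48.75, 69.63)

Leg 1 (325°, 85 km): east 85 sin 325° = -48.75, north 85 cos 325° = 69.63
Summing: -48.75 km east, 69.63 km north → (-48.75, 69.63).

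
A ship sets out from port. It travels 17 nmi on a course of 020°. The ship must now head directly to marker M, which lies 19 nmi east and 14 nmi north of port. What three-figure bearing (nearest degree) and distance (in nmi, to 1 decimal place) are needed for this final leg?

Leg 1 (020°, 17 nmi): east 17 sin 20° = 5.81, north 17 cos 20° = 15.97
Current position: (5.81, 15.97). Target: (19, 14). Remaining: Δeast = 13.19, Δnorth = -1.97.
Bearing = atan2(13.19, -1.97) mod 360° = 98.52°; distance = √((13.19)² + (-1.97)²) = 13.333 nmi.

099°, 13.3 nmi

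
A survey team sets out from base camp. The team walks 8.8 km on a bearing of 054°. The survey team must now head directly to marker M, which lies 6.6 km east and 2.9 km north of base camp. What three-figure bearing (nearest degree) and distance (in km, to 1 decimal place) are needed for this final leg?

193°, 2.3 km

Leg 1 (054°, 8.8 km): east 8.8 sin 54° = 7.12, north 8.8 cos 54° = 5.17
Current position: (7.12, 5.17). Target: (6.6, 2.9). Remaining: Δeast = -0.52, Δnorth = -2.27.
Bearing = atan2(-0.52, -2.27) mod 360° = 192.87°; distance = √((-0.52)² + (-2.27)²) = 2.331 km.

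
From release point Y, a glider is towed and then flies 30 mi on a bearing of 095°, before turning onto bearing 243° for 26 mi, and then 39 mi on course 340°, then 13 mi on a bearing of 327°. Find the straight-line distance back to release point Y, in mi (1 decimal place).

35.9 mi

Leg 1 (095°, 30 mi): east 30 sin 95° = 29.89, north 30 cos 95° = -2.61
Leg 2 (243°, 26 mi): east 26 sin 243° = -23.17, north 26 cos 243° = -11.80
Leg 3 (340°, 39 mi): east 39 sin 340° = -13.34, north 39 cos 340° = 36.65
Leg 4 (327°, 13 mi): east 13 sin 327° = -7.08, north 13 cos 327° = 10.90
Net: -13.70 east, 33.13 north. Distance = √((-13.70)² + (33.13)²) = 35.853 mi.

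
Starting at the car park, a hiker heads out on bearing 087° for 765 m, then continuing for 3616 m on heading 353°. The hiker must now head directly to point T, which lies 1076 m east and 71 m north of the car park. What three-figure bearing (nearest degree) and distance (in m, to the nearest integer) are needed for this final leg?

168°, 3637 m

Leg 1 (087°, 765 m): east 765 sin 87° = 763.95, north 765 cos 87° = 40.04
Leg 2 (353°, 3616 m): east 3616 sin 353° = -440.68, north 3616 cos 353° = 3589.05
Current position: (323.27, 3629.08). Target: (1076, 71). Remaining: Δeast = 752.73, Δnorth = -3558.08.
Bearing = atan2(752.73, -3558.08) mod 360° = 168.05°; distance = √((752.73)² + (-3558.08)²) = 3636.834 m.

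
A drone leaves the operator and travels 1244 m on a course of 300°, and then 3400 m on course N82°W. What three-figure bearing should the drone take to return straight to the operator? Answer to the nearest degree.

104°

Leg 1 (300°, 1244 m): east 1244 sin 300° = -1077.34, north 1244 cos 300° = 622.00
Leg 2 (N82°W, 3400 m): east 3400 sin 278° = -3366.91, north 3400 cos 278° = 473.19
Net displacement: -4444.25 east, 1095.19 north. Direction back to start is (4444.25, -1095.19): bearing = atan2(4444.25, -1095.19) mod 360° = 103.84° ≈ 104°.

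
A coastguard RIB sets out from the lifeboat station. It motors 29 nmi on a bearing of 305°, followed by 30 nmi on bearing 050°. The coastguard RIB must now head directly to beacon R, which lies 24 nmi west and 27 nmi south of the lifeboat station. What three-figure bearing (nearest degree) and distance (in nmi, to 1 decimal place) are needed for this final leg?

Leg 1 (305°, 29 nmi): east 29 sin 305° = -23.76, north 29 cos 305° = 16.63
Leg 2 (050°, 30 nmi): east 30 sin 50° = 22.98, north 30 cos 50° = 19.28
Current position: (-0.77, 35.92). Target: (-24, -27). Remaining: Δeast = -23.23, Δnorth = -62.92.
Bearing = atan2(-23.23, -62.92) mod 360° = 200.26°; distance = √((-23.23)² + (-62.92)²) = 67.067 nmi.

200°, 67.1 nmi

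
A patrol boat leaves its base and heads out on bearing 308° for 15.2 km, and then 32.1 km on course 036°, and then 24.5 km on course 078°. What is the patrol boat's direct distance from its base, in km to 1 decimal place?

50.9 km

Leg 1 (308°, 15.2 km): east 15.2 sin 308° = -11.98, north 15.2 cos 308° = 9.36
Leg 2 (036°, 32.1 km): east 32.1 sin 36° = 18.87, north 32.1 cos 36° = 25.97
Leg 3 (078°, 24.5 km): east 24.5 sin 78° = 23.96, north 24.5 cos 78° = 5.09
Net: 30.85 east, 40.42 north. Distance = √((30.85)² + (40.42)²) = 50.852 km.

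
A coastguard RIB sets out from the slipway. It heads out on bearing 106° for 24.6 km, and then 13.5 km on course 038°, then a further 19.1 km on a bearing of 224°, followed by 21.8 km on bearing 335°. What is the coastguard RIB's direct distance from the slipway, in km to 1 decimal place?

Leg 1 (106°, 24.6 km): east 24.6 sin 106° = 23.65, north 24.6 cos 106° = -6.78
Leg 2 (038°, 13.5 km): east 13.5 sin 38° = 8.31, north 13.5 cos 38° = 10.64
Leg 3 (224°, 19.1 km): east 19.1 sin 224° = -13.27, north 19.1 cos 224° = -13.74
Leg 4 (335°, 21.8 km): east 21.8 sin 335° = -9.21, north 21.8 cos 335° = 19.76
Net: 9.48 east, 9.88 north. Distance = √((9.48)² + (9.88)²) = 13.688 km.

13.7 km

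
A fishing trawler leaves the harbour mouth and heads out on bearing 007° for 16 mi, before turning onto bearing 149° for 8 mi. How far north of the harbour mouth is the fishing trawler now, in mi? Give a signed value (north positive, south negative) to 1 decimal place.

Leg 1 (007°, 16 mi): east 16 sin 7° = 1.95, north 16 cos 7° = 15.88
Leg 2 (149°, 8 mi): east 8 sin 149° = 4.12, north 8 cos 149° = -6.86
Net north component: 9.02 mi.

9.0 mi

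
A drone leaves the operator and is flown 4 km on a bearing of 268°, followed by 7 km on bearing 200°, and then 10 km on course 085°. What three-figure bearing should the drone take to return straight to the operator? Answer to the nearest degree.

329°

Leg 1 (268°, 4 km): east 4 sin 268° = -4.00, north 4 cos 268° = -0.14
Leg 2 (200°, 7 km): east 7 sin 200° = -2.39, north 7 cos 200° = -6.58
Leg 3 (085°, 10 km): east 10 sin 85° = 9.96, north 10 cos 85° = 0.87
Net displacement: 3.57 east, -5.85 north. Direction back to start is (-3.57, 5.85): bearing = atan2(-3.57, 5.85) mod 360° = 328.59° ≈ 329°.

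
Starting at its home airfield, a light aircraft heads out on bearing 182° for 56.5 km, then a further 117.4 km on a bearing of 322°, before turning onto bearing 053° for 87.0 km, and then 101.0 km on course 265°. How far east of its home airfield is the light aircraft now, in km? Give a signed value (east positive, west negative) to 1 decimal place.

-105.4 km

Leg 1 (182°, 56.5 km): east 56.5 sin 182° = -1.97, north 56.5 cos 182° = -56.47
Leg 2 (322°, 117.4 km): east 117.4 sin 322° = -72.28, north 117.4 cos 322° = 92.51
Leg 3 (053°, 87.0 km): east 87.0 sin 53° = 69.48, north 87.0 cos 53° = 52.36
Leg 4 (265°, 101.0 km): east 101.0 sin 265° = -100.62, north 101.0 cos 265° = -8.80
Net east component: -105.38 km.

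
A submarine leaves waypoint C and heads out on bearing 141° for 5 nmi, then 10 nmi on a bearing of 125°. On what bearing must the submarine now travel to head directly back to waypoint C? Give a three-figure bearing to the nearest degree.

310°

Leg 1 (141°, 5 nmi): east 5 sin 141° = 3.15, north 5 cos 141° = -3.89
Leg 2 (125°, 10 nmi): east 10 sin 125° = 8.19, north 10 cos 125° = -5.74
Net displacement: 11.34 east, -9.62 north. Direction back to start is (-11.34, 9.62): bearing = atan2(-11.34, 9.62) mod 360° = 310.32° ≈ 310°.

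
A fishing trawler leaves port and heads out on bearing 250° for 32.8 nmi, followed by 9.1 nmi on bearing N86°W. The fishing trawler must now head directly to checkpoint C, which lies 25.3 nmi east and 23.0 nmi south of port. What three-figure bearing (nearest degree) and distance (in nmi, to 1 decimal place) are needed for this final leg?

Leg 1 (250°, 32.8 nmi): east 32.8 sin 250° = -30.82, north 32.8 cos 250° = -11.22
Leg 2 (N86°W, 9.1 nmi): east 9.1 sin 274° = -9.08, north 9.1 cos 274° = 0.63
Current position: (-39.90, -10.58). Target: (25.3, -23.0). Remaining: Δeast = 65.20, Δnorth = -12.42.
Bearing = atan2(65.20, -12.42) mod 360° = 100.78°; distance = √((65.20)² + (-12.42)²) = 66.372 nmi.

101°, 66.4 nmi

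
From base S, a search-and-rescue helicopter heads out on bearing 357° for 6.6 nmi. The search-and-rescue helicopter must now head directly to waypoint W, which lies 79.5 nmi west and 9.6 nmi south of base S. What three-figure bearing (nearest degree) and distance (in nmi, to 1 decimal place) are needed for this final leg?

258°, 80.8 nmi

Leg 1 (357°, 6.6 nmi): east 6.6 sin 357° = -0.35, north 6.6 cos 357° = 6.59
Current position: (-0.35, 6.59). Target: (-79.5, -9.6). Remaining: Δeast = -79.15, Δnorth = -16.19.
Bearing = atan2(-79.15, -16.19) mod 360° = 258.44°; distance = √((-79.15)² + (-16.19)²) = 80.794 nmi.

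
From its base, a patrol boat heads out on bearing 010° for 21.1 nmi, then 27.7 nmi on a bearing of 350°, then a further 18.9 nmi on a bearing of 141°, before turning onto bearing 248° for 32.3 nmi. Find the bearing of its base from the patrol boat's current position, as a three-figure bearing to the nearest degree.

138°

Leg 1 (010°, 21.1 nmi): east 21.1 sin 10° = 3.66, north 21.1 cos 10° = 20.78
Leg 2 (350°, 27.7 nmi): east 27.7 sin 350° = -4.81, north 27.7 cos 350° = 27.28
Leg 3 (141°, 18.9 nmi): east 18.9 sin 141° = 11.89, north 18.9 cos 141° = -14.69
Leg 4 (248°, 32.3 nmi): east 32.3 sin 248° = -29.95, north 32.3 cos 248° = -12.10
Net displacement: -19.20 east, 21.27 north. Direction back to start is (19.20, -21.27): bearing = atan2(19.20, -21.27) mod 360° = 137.93° ≈ 138°.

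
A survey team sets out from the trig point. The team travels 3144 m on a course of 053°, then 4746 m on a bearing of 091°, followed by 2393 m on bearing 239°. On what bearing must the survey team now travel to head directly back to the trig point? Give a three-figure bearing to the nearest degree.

264°

Leg 1 (053°, 3144 m): east 3144 sin 53° = 2510.91, north 3144 cos 53° = 1892.11
Leg 2 (091°, 4746 m): east 4746 sin 91° = 4745.28, north 4746 cos 91° = -82.83
Leg 3 (239°, 2393 m): east 2393 sin 239° = -2051.20, north 2393 cos 239° = -1232.49
Net displacement: 5204.99 east, 576.79 north. Direction back to start is (-5204.99, -576.79): bearing = atan2(-5204.99, -576.79) mod 360° = 263.68° ≈ 264°.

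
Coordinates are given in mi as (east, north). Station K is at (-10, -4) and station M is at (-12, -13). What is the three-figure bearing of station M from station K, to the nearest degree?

193°

Δeast = -12 − -10 = -2.00; Δnorth = -13 − -4 = -9.00.
Bearing = atan2(Δeast, Δnorth) mod 360° = 192.53° ≈ 193°.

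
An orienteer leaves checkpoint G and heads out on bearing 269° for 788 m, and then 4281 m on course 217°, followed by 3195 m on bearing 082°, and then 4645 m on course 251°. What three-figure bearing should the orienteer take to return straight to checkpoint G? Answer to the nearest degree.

046°

Leg 1 (269°, 788 m): east 788 sin 269° = -787.88, north 788 cos 269° = -13.75
Leg 2 (217°, 4281 m): east 4281 sin 217° = -2576.37, north 4281 cos 217° = -3418.96
Leg 3 (082°, 3195 m): east 3195 sin 82° = 3163.91, north 3195 cos 82° = 444.66
Leg 4 (251°, 4645 m): east 4645 sin 251° = -4391.93, north 4645 cos 251° = -1512.26
Net displacement: -4592.28 east, -4500.32 north. Direction back to start is (4592.28, 4500.32): bearing = atan2(4592.28, 4500.32) mod 360° = 45.58° ≈ 046°.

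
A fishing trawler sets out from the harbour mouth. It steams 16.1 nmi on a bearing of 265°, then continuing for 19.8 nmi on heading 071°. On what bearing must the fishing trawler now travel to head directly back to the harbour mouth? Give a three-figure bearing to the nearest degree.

208°

Leg 1 (265°, 16.1 nmi): east 16.1 sin 265° = -16.04, north 16.1 cos 265° = -1.40
Leg 2 (071°, 19.8 nmi): east 19.8 sin 71° = 18.72, north 19.8 cos 71° = 6.45
Net displacement: 2.68 east, 5.04 north. Direction back to start is (-2.68, -5.04): bearing = atan2(-2.68, -5.04) mod 360° = 208.01° ≈ 208°.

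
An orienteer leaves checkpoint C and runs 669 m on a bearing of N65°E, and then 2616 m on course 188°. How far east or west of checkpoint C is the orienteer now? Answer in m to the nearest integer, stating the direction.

242 m east

Leg 1 (N65°E, 669 m): east 669 sin 65° = 606.32, north 669 cos 65° = 282.73
Leg 2 (188°, 2616 m): east 2616 sin 188° = -364.08, north 2616 cos 188° = -2590.54
Net east component: 242.24 m.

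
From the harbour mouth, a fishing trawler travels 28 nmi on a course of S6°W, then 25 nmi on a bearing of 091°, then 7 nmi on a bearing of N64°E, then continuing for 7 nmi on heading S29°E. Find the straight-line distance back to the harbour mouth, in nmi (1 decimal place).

Leg 1 (S6°W, 28 nmi): east 28 sin 186° = -2.93, north 28 cos 186° = -27.85
Leg 2 (091°, 25 nmi): east 25 sin 91° = 25.00, north 25 cos 91° = -0.44
Leg 3 (N64°E, 7 nmi): east 7 sin 64° = 6.29, north 7 cos 64° = 3.07
Leg 4 (S29°E, 7 nmi): east 7 sin 151° = 3.39, north 7 cos 151° = -6.12
Net: 31.75 east, -31.34 north. Distance = √((31.75)² + (-31.34)²) = 44.613 nmi.

44.6 nmi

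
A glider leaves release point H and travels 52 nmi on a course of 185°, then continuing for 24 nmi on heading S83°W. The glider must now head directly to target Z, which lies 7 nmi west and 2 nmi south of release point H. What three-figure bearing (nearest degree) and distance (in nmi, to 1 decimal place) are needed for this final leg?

022°, 56.9 nmi

Leg 1 (185°, 52 nmi): east 52 sin 185° = -4.53, north 52 cos 185° = -51.80
Leg 2 (S83°W, 24 nmi): east 24 sin 263° = -23.82, north 24 cos 263° = -2.92
Current position: (-28.35, -54.73). Target: (-7, -2). Remaining: Δeast = 21.35, Δnorth = 52.73.
Bearing = atan2(21.35, 52.73) mod 360° = 22.05°; distance = √((21.35)² + (52.73)²) = 56.887 nmi.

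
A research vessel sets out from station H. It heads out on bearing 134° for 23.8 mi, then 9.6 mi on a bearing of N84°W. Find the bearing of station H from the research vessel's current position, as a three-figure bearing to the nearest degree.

Leg 1 (134°, 23.8 mi): east 23.8 sin 134° = 17.12, north 23.8 cos 134° = -16.53
Leg 2 (N84°W, 9.6 mi): east 9.6 sin 276° = -9.55, north 9.6 cos 276° = 1.00
Net displacement: 7.57 east, -15.53 north. Direction back to start is (-7.57, 15.53): bearing = atan2(-7.57, 15.53) mod 360° = 334.00° ≈ 334°.

334°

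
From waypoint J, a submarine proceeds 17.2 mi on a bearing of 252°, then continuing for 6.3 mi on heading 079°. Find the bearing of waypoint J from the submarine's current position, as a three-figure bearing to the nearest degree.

068°

Leg 1 (252°, 17.2 mi): east 17.2 sin 252° = -16.36, north 17.2 cos 252° = -5.32
Leg 2 (079°, 6.3 mi): east 6.3 sin 79° = 6.18, north 6.3 cos 79° = 1.20
Net displacement: -10.17 east, -4.11 north. Direction back to start is (10.17, 4.11): bearing = atan2(10.17, 4.11) mod 360° = 67.99° ≈ 068°.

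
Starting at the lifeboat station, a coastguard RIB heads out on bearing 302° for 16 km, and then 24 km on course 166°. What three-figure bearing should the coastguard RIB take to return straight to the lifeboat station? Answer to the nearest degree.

Leg 1 (302°, 16 km): east 16 sin 302° = -13.57, north 16 cos 302° = 8.48
Leg 2 (166°, 24 km): east 24 sin 166° = 5.81, north 24 cos 166° = -23.29
Net displacement: -7.76 east, -14.81 north. Direction back to start is (7.76, 14.81): bearing = atan2(7.76, 14.81) mod 360° = 27.66° ≈ 028°.

028°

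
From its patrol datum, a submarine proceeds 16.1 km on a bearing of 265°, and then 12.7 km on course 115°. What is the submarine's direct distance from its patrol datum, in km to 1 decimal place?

8.1 km

Leg 1 (265°, 16.1 km): east 16.1 sin 265° = -16.04, north 16.1 cos 265° = -1.40
Leg 2 (115°, 12.7 km): east 12.7 sin 115° = 11.51, north 12.7 cos 115° = -5.37
Net: -4.53 east, -6.77 north. Distance = √((-4.53)² + (-6.77)²) = 8.145 km.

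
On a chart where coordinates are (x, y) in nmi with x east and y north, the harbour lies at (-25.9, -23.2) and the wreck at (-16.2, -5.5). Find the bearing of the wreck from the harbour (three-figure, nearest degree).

Δeast = -16.2 − -25.9 = 9.70; Δnorth = -5.5 − -23.2 = 17.70.
Bearing = atan2(Δeast, Δnorth) mod 360° = 28.72° ≈ 029°.

029°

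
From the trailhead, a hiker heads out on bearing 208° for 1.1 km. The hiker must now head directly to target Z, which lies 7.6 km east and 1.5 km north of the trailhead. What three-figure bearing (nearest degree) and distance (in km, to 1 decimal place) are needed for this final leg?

Leg 1 (208°, 1.1 km): east 1.1 sin 208° = -0.52, north 1.1 cos 208° = -0.97
Current position: (-0.52, -0.97). Target: (7.6, 1.5). Remaining: Δeast = 8.12, Δnorth = 2.47.
Bearing = atan2(8.12, 2.47) mod 360° = 73.07°; distance = √((8.12)² + (2.47)²) = 8.484 km.

073°, 8.5 km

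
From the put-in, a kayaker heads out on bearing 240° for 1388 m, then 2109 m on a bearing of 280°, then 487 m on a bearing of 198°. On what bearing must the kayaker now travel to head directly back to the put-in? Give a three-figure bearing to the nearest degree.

077°

Leg 1 (240°, 1388 m): east 1388 sin 240° = -1202.04, north 1388 cos 240° = -694.00
Leg 2 (280°, 2109 m): east 2109 sin 280° = -2076.96, north 2109 cos 280° = 366.22
Leg 3 (198°, 487 m): east 487 sin 198° = -150.49, north 487 cos 198° = -463.16
Net displacement: -3429.49 east, -790.94 north. Direction back to start is (3429.49, 790.94): bearing = atan2(3429.49, 790.94) mod 360° = 77.01° ≈ 077°.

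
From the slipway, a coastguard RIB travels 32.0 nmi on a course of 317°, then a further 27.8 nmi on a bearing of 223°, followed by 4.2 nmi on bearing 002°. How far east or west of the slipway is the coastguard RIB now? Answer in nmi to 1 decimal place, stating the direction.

Leg 1 (317°, 32.0 nmi): east 32.0 sin 317° = -21.82, north 32.0 cos 317° = 23.40
Leg 2 (223°, 27.8 nmi): east 27.8 sin 223° = -18.96, north 27.8 cos 223° = -20.33
Leg 3 (002°, 4.2 nmi): east 4.2 sin 2° = 0.15, north 4.2 cos 2° = 4.20
Net east component: -40.64 nmi.

40.6 nmi west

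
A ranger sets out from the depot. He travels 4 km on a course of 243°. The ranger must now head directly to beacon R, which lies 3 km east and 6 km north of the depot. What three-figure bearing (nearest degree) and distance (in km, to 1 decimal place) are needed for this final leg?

Leg 1 (243°, 4 km): east 4 sin 243° = -3.56, north 4 cos 243° = -1.82
Current position: (-3.56, -1.82). Target: (3, 6). Remaining: Δeast = 6.56, Δnorth = 7.82.
Bearing = atan2(6.56, 7.82) mod 360° = 40.02°; distance = √((6.56)² + (7.82)²) = 10.207 km.

040°, 10.2 km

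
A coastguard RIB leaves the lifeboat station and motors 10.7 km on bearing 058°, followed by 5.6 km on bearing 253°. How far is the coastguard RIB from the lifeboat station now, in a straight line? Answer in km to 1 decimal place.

Leg 1 (058°, 10.7 km): east 10.7 sin 58° = 9.07, north 10.7 cos 58° = 5.67
Leg 2 (253°, 5.6 km): east 5.6 sin 253° = -5.36, north 5.6 cos 253° = -1.64
Net: 3.72 east, 4.03 north. Distance = √((3.72)² + (4.03)²) = 5.486 km.

5.5 km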